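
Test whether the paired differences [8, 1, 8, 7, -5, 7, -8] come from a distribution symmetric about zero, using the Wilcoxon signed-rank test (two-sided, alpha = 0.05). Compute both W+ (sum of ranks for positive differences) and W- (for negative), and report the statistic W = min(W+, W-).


Step 1: Drop any zero differences (none here) and take |d_i|.
|d| = [8, 1, 8, 7, 5, 7, 8]
Step 2: Midrank |d_i| (ties get averaged ranks).
ranks: |8|->6, |1|->1, |8|->6, |7|->3.5, |5|->2, |7|->3.5, |8|->6
Step 3: Attach original signs; sum ranks with positive sign and with negative sign.
W+ = 6 + 1 + 6 + 3.5 + 3.5 = 20
W- = 2 + 6 = 8
(Check: W+ + W- = 28 should equal n(n+1)/2 = 28.)
Step 4: Test statistic W = min(W+, W-) = 8.
Step 5: Ties in |d|, so use the tie-corrected normal approximation.
        E[W] = n(n+1)/4 = 7*8/4 = 14.
        Tie groups: |d|=7 (t=2), |d|=8 (t=3); sum(t^3 - t) = 30.
        Var[W] = n(n+1)(2n+1)/24 - sum(t^3-t)/48 = 840/24 - 30/48 = 34.375.
        z = (W - E[W]) / sqrt(Var[W]) = (8 - 14) / 5.8630 = -1.0234.
        Two-sided p = 2*Phi(z) = 0.306136.
Step 6: alpha = 0.05. fail to reject H0.

W+ = 20, W- = 8, W = min = 8, p = 0.306136, fail to reject H0.


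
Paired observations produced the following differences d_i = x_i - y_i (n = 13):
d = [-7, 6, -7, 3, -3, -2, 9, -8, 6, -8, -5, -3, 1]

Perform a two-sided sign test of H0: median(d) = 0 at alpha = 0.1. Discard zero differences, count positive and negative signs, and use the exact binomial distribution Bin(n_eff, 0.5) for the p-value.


Step 1: Discard zero differences. Original n = 13; n_eff = number of nonzero differences = 13.
Nonzero differences (with sign): -7, +6, -7, +3, -3, -2, +9, -8, +6, -8, -5, -3, +1
Step 2: Count signs: positive = 5, negative = 8.
Step 3: Under H0: P(positive) = 0.5, so the number of positives S ~ Bin(13, 0.5).
Step 4: Two-sided exact p-value = sum of Bin(13,0.5) probabilities at or below the observed probability = 0.581055.
Step 5: alpha = 0.1. fail to reject H0.

n_eff = 13, pos = 5, neg = 8, p = 0.581055, fail to reject H0.


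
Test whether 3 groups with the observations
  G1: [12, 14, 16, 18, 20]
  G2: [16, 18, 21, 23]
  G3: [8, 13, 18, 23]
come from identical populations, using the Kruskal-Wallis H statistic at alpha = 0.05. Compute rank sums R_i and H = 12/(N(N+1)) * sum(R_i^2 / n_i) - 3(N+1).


Step 1: Combine all N = 13 observations and assign midranks.
sorted (value, group, rank): (8,G3,1), (12,G1,2), (13,G3,3), (14,G1,4), (16,G1,5.5), (16,G2,5.5), (18,G1,8), (18,G2,8), (18,G3,8), (20,G1,10), (21,G2,11), (23,G2,12.5), (23,G3,12.5)
Step 2: Sum ranks within each group.
R_1 = 29.5 (n_1 = 5)
R_2 = 37 (n_2 = 4)
R_3 = 24.5 (n_3 = 4)
Step 3: H = 12/(N(N+1)) * sum(R_i^2/n_i) - 3(N+1)
     = 12/(13*14) * (29.5^2/5 + 37^2/4 + 24.5^2/4) - 3*14
     = 0.065934 * 666.362 - 42
     = 1.935989.
Step 4: Ties present; correction factor C = 1 - 36/(13^3 - 13) = 0.983516. Corrected H = 1.935989 / 0.983516 = 1.968436.
Step 5: Under H0, H ~ chi^2(2); p-value = 0.373731.
Step 6: alpha = 0.05. fail to reject H0.

H = 1.9684, df = 2, p = 0.373731, fail to reject H0.


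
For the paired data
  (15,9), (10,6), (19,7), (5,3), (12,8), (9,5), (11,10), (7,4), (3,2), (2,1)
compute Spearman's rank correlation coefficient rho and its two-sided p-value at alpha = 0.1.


Step 1: Rank x and y separately (midranks; no ties here).
rank(x): 15->9, 10->6, 19->10, 5->3, 12->8, 9->5, 11->7, 7->4, 3->2, 2->1
rank(y): 9->9, 6->6, 7->7, 3->3, 8->8, 5->5, 10->10, 4->4, 2->2, 1->1
Step 2: d_i = R_x(i) - R_y(i); compute d_i^2.
  (9-9)^2=0, (6-6)^2=0, (10-7)^2=9, (3-3)^2=0, (8-8)^2=0, (5-5)^2=0, (7-10)^2=9, (4-4)^2=0, (2-2)^2=0, (1-1)^2=0
sum(d^2) = 18.
Step 3: rho = 1 - 6*18 / (10*(10^2 - 1)) = 1 - 108/990 = 0.890909.
Step 4: Under H0, t = rho * sqrt((n-2)/(1-rho^2)) = 5.5482 ~ t(8).
Step 5: Two-sided p-value from the t-distribution with 8 df = 0.000542.
Step 6: alpha = 0.1. reject H0.

rho = 0.8909, p = 0.000542, reject H0 at alpha = 0.1.


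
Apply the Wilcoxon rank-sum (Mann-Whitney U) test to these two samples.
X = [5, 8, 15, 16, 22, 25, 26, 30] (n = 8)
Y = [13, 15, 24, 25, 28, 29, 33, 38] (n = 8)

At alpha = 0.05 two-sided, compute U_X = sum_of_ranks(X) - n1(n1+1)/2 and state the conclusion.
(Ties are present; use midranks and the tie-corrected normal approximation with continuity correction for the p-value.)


Step 1: Combine and sort all 16 observations; assign midranks.
sorted (value, group): (5,X), (8,X), (13,Y), (15,X), (15,Y), (16,X), (22,X), (24,Y), (25,X), (25,Y), (26,X), (28,Y), (29,Y), (30,X), (33,Y), (38,Y)
ranks: 5->1, 8->2, 13->3, 15->4.5, 15->4.5, 16->6, 22->7, 24->8, 25->9.5, 25->9.5, 26->11, 28->12, 29->13, 30->14, 33->15, 38->16
Step 2: Rank sum for X: R1 = 1 + 2 + 4.5 + 6 + 7 + 9.5 + 11 + 14 = 55.
Step 3: U_X = R1 - n1(n1+1)/2 = 55 - 8*9/2 = 55 - 36 = 19.
       U_Y = n1*n2 - U_X = 64 - 19 = 45.
Step 4: Ties are present, so use the tie-corrected normal approximation (with continuity correction) for the p-value.
Step 5: p-value = 0.188612; compare to alpha = 0.05. fail to reject H0.

U_X = 19, p = 0.188612, fail to reject H0 at alpha = 0.05.


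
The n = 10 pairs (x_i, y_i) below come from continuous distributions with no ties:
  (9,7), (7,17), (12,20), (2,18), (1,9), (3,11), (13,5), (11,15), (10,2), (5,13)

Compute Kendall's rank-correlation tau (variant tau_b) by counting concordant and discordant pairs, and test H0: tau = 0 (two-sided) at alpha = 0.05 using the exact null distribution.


Step 1: Enumerate the 45 unordered pairs (i,j) with i<j and classify each by sign(x_j-x_i) * sign(y_j-y_i).
  (1,2):dx=-2,dy=+10->D; (1,3):dx=+3,dy=+13->C; (1,4):dx=-7,dy=+11->D; (1,5):dx=-8,dy=+2->D
  (1,6):dx=-6,dy=+4->D; (1,7):dx=+4,dy=-2->D; (1,8):dx=+2,dy=+8->C; (1,9):dx=+1,dy=-5->D
  (1,10):dx=-4,dy=+6->D; (2,3):dx=+5,dy=+3->C; (2,4):dx=-5,dy=+1->D; (2,5):dx=-6,dy=-8->C
  (2,6):dx=-4,dy=-6->C; (2,7):dx=+6,dy=-12->D; (2,8):dx=+4,dy=-2->D; (2,9):dx=+3,dy=-15->D
  (2,10):dx=-2,dy=-4->C; (3,4):dx=-10,dy=-2->C; (3,5):dx=-11,dy=-11->C; (3,6):dx=-9,dy=-9->C
  (3,7):dx=+1,dy=-15->D; (3,8):dx=-1,dy=-5->C; (3,9):dx=-2,dy=-18->C; (3,10):dx=-7,dy=-7->C
  (4,5):dx=-1,dy=-9->C; (4,6):dx=+1,dy=-7->D; (4,7):dx=+11,dy=-13->D; (4,8):dx=+9,dy=-3->D
  (4,9):dx=+8,dy=-16->D; (4,10):dx=+3,dy=-5->D; (5,6):dx=+2,dy=+2->C; (5,7):dx=+12,dy=-4->D
  (5,8):dx=+10,dy=+6->C; (5,9):dx=+9,dy=-7->D; (5,10):dx=+4,dy=+4->C; (6,7):dx=+10,dy=-6->D
  (6,8):dx=+8,dy=+4->C; (6,9):dx=+7,dy=-9->D; (6,10):dx=+2,dy=+2->C; (7,8):dx=-2,dy=+10->D
  (7,9):dx=-3,dy=-3->C; (7,10):dx=-8,dy=+8->D; (8,9):dx=-1,dy=-13->C; (8,10):dx=-6,dy=-2->C
  (9,10):dx=-5,dy=+11->D
Step 2: C = 21, D = 24, total pairs = 45.
Step 3: tau = (C - D)/(n(n-1)/2) = (21 - 24)/45 = -0.066667.
Step 4: Exact two-sided p-value (enumerate n! = 3628800 permutations of y under H0): p = 0.861801.
Step 5: alpha = 0.05. fail to reject H0.

tau_b = -0.0667 (C=21, D=24), p = 0.861801, fail to reject H0.


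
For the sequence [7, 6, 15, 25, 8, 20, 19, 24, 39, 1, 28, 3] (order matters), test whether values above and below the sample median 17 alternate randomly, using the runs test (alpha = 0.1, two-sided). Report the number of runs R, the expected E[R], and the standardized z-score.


Step 1: Compute median = 17; label A = above, B = below.
Labels in order: BBBABAAAABAB  (n_A = 6, n_B = 6)
Step 2: Count runs R = 7.
Step 3: Under H0 (random ordering), E[R] = 2*n_A*n_B/(n_A+n_B) + 1 = 2*6*6/12 + 1 = 7.0000.
        Var[R] = 2*n_A*n_B*(2*n_A*n_B - n_A - n_B) / ((n_A+n_B)^2 * (n_A+n_B-1)) = 4320/1584 = 2.7273.
        SD[R] = 1.6514.
Step 4: R = E[R], so z = 0 with no continuity correction.
Step 5: Two-sided p-value via normal approximation = 2*(1 - Phi(|z|)) = 1.000000.
Step 6: alpha = 0.1. fail to reject H0.

R = 7, z = 0.0000, p = 1.000000, fail to reject H0.


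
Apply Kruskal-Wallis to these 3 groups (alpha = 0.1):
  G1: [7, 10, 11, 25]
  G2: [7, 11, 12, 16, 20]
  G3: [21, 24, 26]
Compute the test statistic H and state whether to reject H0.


Step 1: Combine all N = 12 observations and assign midranks.
sorted (value, group, rank): (7,G1,1.5), (7,G2,1.5), (10,G1,3), (11,G1,4.5), (11,G2,4.5), (12,G2,6), (16,G2,7), (20,G2,8), (21,G3,9), (24,G3,10), (25,G1,11), (26,G3,12)
Step 2: Sum ranks within each group.
R_1 = 20 (n_1 = 4)
R_2 = 27 (n_2 = 5)
R_3 = 31 (n_3 = 3)
Step 3: H = 12/(N(N+1)) * sum(R_i^2/n_i) - 3(N+1)
     = 12/(12*13) * (20^2/4 + 27^2/5 + 31^2/3) - 3*13
     = 0.076923 * 566.133 - 39
     = 4.548718.
Step 4: Ties present; correction factor C = 1 - 12/(12^3 - 12) = 0.993007. Corrected H = 4.548718 / 0.993007 = 4.580751.
Step 5: Under H0, H ~ chi^2(2); p-value = 0.101228.
Step 6: alpha = 0.1. fail to reject H0.

H = 4.5808, df = 2, p = 0.101228, fail to reject H0.


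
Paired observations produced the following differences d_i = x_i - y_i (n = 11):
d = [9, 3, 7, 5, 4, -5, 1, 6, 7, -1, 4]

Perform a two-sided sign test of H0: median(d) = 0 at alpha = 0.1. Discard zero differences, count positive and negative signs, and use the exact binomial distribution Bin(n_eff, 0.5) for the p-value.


Step 1: Discard zero differences. Original n = 11; n_eff = number of nonzero differences = 11.
Nonzero differences (with sign): +9, +3, +7, +5, +4, -5, +1, +6, +7, -1, +4
Step 2: Count signs: positive = 9, negative = 2.
Step 3: Under H0: P(positive) = 0.5, so the number of positives S ~ Bin(11, 0.5).
Step 4: Two-sided exact p-value = sum of Bin(11,0.5) probabilities at or below the observed probability = 0.065430.
Step 5: alpha = 0.1. reject H0.

n_eff = 11, pos = 9, neg = 2, p = 0.065430, reject H0.


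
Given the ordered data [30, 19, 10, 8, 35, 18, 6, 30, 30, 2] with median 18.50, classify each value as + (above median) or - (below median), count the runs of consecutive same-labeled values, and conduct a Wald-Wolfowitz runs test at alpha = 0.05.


Step 1: Compute median = 18.50; label A = above, B = below.
Labels in order: AABBABBAAB  (n_A = 5, n_B = 5)
Step 2: Count runs R = 6.
Step 3: Under H0 (random ordering), E[R] = 2*n_A*n_B/(n_A+n_B) + 1 = 2*5*5/10 + 1 = 6.0000.
        Var[R] = 2*n_A*n_B*(2*n_A*n_B - n_A - n_B) / ((n_A+n_B)^2 * (n_A+n_B-1)) = 2000/900 = 2.2222.
        SD[R] = 1.4907.
Step 4: R = E[R], so z = 0 with no continuity correction.
Step 5: Two-sided p-value via normal approximation = 2*(1 - Phi(|z|)) = 1.000000.
Step 6: alpha = 0.05. fail to reject H0.

R = 6, z = 0.0000, p = 1.000000, fail to reject H0.


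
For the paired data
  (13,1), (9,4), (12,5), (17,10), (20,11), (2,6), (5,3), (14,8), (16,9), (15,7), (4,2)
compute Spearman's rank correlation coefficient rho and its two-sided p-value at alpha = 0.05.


Step 1: Rank x and y separately (midranks; no ties here).
rank(x): 13->6, 9->4, 12->5, 17->10, 20->11, 2->1, 5->3, 14->7, 16->9, 15->8, 4->2
rank(y): 1->1, 4->4, 5->5, 10->10, 11->11, 6->6, 3->3, 8->8, 9->9, 7->7, 2->2
Step 2: d_i = R_x(i) - R_y(i); compute d_i^2.
  (6-1)^2=25, (4-4)^2=0, (5-5)^2=0, (10-10)^2=0, (11-11)^2=0, (1-6)^2=25, (3-3)^2=0, (7-8)^2=1, (9-9)^2=0, (8-7)^2=1, (2-2)^2=0
sum(d^2) = 52.
Step 3: rho = 1 - 6*52 / (11*(11^2 - 1)) = 1 - 312/1320 = 0.763636.
Step 4: Under H0, t = rho * sqrt((n-2)/(1-rho^2)) = 3.5482 ~ t(9).
Step 5: Two-sided p-value from the t-distribution with 9 df = 0.006233.
Step 6: alpha = 0.05. reject H0.

rho = 0.7636, p = 0.006233, reject H0 at alpha = 0.05.


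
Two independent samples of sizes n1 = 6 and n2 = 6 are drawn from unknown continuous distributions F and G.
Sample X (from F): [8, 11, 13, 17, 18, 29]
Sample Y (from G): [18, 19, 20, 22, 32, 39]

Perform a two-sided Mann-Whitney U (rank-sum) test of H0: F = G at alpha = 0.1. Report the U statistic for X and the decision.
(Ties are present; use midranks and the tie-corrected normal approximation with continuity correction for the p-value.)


Step 1: Combine and sort all 12 observations; assign midranks.
sorted (value, group): (8,X), (11,X), (13,X), (17,X), (18,X), (18,Y), (19,Y), (20,Y), (22,Y), (29,X), (32,Y), (39,Y)
ranks: 8->1, 11->2, 13->3, 17->4, 18->5.5, 18->5.5, 19->7, 20->8, 22->9, 29->10, 32->11, 39->12
Step 2: Rank sum for X: R1 = 1 + 2 + 3 + 4 + 5.5 + 10 = 25.5.
Step 3: U_X = R1 - n1(n1+1)/2 = 25.5 - 6*7/2 = 25.5 - 21 = 4.5.
       U_Y = n1*n2 - U_X = 36 - 4.5 = 31.5.
Step 4: Ties are present, so use the tie-corrected normal approximation (with continuity correction) for the p-value.
Step 5: p-value = 0.037041; compare to alpha = 0.1. reject H0.

U_X = 4.5, p = 0.037041, reject H0 at alpha = 0.1.


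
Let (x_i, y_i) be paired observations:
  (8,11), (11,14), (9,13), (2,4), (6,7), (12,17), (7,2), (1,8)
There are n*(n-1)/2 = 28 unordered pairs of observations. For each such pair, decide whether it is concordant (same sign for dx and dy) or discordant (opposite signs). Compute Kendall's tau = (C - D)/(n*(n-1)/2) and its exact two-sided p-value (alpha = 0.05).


Step 1: Enumerate the 28 unordered pairs (i,j) with i<j and classify each by sign(x_j-x_i) * sign(y_j-y_i).
  (1,2):dx=+3,dy=+3->C; (1,3):dx=+1,dy=+2->C; (1,4):dx=-6,dy=-7->C; (1,5):dx=-2,dy=-4->C
  (1,6):dx=+4,dy=+6->C; (1,7):dx=-1,dy=-9->C; (1,8):dx=-7,dy=-3->C; (2,3):dx=-2,dy=-1->C
  (2,4):dx=-9,dy=-10->C; (2,5):dx=-5,dy=-7->C; (2,6):dx=+1,dy=+3->C; (2,7):dx=-4,dy=-12->C
  (2,8):dx=-10,dy=-6->C; (3,4):dx=-7,dy=-9->C; (3,5):dx=-3,dy=-6->C; (3,6):dx=+3,dy=+4->C
  (3,7):dx=-2,dy=-11->C; (3,8):dx=-8,dy=-5->C; (4,5):dx=+4,dy=+3->C; (4,6):dx=+10,dy=+13->C
  (4,7):dx=+5,dy=-2->D; (4,8):dx=-1,dy=+4->D; (5,6):dx=+6,dy=+10->C; (5,7):dx=+1,dy=-5->D
  (5,8):dx=-5,dy=+1->D; (6,7):dx=-5,dy=-15->C; (6,8):dx=-11,dy=-9->C; (7,8):dx=-6,dy=+6->D
Step 2: C = 23, D = 5, total pairs = 28.
Step 3: tau = (C - D)/(n(n-1)/2) = (23 - 5)/28 = 0.642857.
Step 4: Exact two-sided p-value (enumerate n! = 40320 permutations of y under H0): p = 0.031151.
Step 5: alpha = 0.05. reject H0.

tau_b = 0.6429 (C=23, D=5), p = 0.031151, reject H0.


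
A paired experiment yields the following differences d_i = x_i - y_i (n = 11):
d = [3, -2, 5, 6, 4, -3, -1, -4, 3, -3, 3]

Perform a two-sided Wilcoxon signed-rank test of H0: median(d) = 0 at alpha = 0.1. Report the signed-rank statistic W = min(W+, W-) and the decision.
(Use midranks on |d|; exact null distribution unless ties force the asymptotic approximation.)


Step 1: Drop any zero differences (none here) and take |d_i|.
|d| = [3, 2, 5, 6, 4, 3, 1, 4, 3, 3, 3]
Step 2: Midrank |d_i| (ties get averaged ranks).
ranks: |3|->5, |2|->2, |5|->10, |6|->11, |4|->8.5, |3|->5, |1|->1, |4|->8.5, |3|->5, |3|->5, |3|->5
Step 3: Attach original signs; sum ranks with positive sign and with negative sign.
W+ = 5 + 10 + 11 + 8.5 + 5 + 5 = 44.5
W- = 2 + 5 + 1 + 8.5 + 5 = 21.5
(Check: W+ + W- = 66 should equal n(n+1)/2 = 66.)
Step 4: Test statistic W = min(W+, W-) = 21.5.
Step 5: Ties in |d|, so use the tie-corrected normal approximation.
        E[W] = n(n+1)/4 = 11*12/4 = 33.
        Tie groups: |d|=3 (t=5), |d|=4 (t=2); sum(t^3 - t) = 126.
        Var[W] = n(n+1)(2n+1)/24 - sum(t^3-t)/48 = 3036/24 - 126/48 = 123.875.
        z = (W - E[W]) / sqrt(Var[W]) = (21.5 - 33) / 11.1299 = -1.0333.
        Two-sided p = 2*Phi(z) = 0.301486.
Step 6: alpha = 0.1. fail to reject H0.

W+ = 44.5, W- = 21.5, W = min = 21.5, p = 0.301486, fail to reject H0.


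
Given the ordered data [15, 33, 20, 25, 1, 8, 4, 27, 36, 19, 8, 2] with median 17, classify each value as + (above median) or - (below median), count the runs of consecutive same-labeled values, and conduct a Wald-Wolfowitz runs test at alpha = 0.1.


Step 1: Compute median = 17; label A = above, B = below.
Labels in order: BAAABBBAAABB  (n_A = 6, n_B = 6)
Step 2: Count runs R = 5.
Step 3: Under H0 (random ordering), E[R] = 2*n_A*n_B/(n_A+n_B) + 1 = 2*6*6/12 + 1 = 7.0000.
        Var[R] = 2*n_A*n_B*(2*n_A*n_B - n_A - n_B) / ((n_A+n_B)^2 * (n_A+n_B-1)) = 4320/1584 = 2.7273.
        SD[R] = 1.6514.
Step 4: Continuity-corrected z = (R + 0.5 - E[R]) / SD[R] = (5 + 0.5 - 7.0000) / 1.6514 = -0.9083.
Step 5: Two-sided p-value via normal approximation = 2*(1 - Phi(|z|)) = 0.363722.
Step 6: alpha = 0.1. fail to reject H0.

R = 5, z = -0.9083, p = 0.363722, fail to reject H0.


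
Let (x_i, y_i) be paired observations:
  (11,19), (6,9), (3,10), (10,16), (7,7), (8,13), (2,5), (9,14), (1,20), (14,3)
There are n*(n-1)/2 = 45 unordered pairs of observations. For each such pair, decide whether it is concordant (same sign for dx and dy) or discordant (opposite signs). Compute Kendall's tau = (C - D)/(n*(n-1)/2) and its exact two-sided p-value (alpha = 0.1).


Step 1: Enumerate the 45 unordered pairs (i,j) with i<j and classify each by sign(x_j-x_i) * sign(y_j-y_i).
  (1,2):dx=-5,dy=-10->C; (1,3):dx=-8,dy=-9->C; (1,4):dx=-1,dy=-3->C; (1,5):dx=-4,dy=-12->C
  (1,6):dx=-3,dy=-6->C; (1,7):dx=-9,dy=-14->C; (1,8):dx=-2,dy=-5->C; (1,9):dx=-10,dy=+1->D
  (1,10):dx=+3,dy=-16->D; (2,3):dx=-3,dy=+1->D; (2,4):dx=+4,dy=+7->C; (2,5):dx=+1,dy=-2->D
  (2,6):dx=+2,dy=+4->C; (2,7):dx=-4,dy=-4->C; (2,8):dx=+3,dy=+5->C; (2,9):dx=-5,dy=+11->D
  (2,10):dx=+8,dy=-6->D; (3,4):dx=+7,dy=+6->C; (3,5):dx=+4,dy=-3->D; (3,6):dx=+5,dy=+3->C
  (3,7):dx=-1,dy=-5->C; (3,8):dx=+6,dy=+4->C; (3,9):dx=-2,dy=+10->D; (3,10):dx=+11,dy=-7->D
  (4,5):dx=-3,dy=-9->C; (4,6):dx=-2,dy=-3->C; (4,7):dx=-8,dy=-11->C; (4,8):dx=-1,dy=-2->C
  (4,9):dx=-9,dy=+4->D; (4,10):dx=+4,dy=-13->D; (5,6):dx=+1,dy=+6->C; (5,7):dx=-5,dy=-2->C
  (5,8):dx=+2,dy=+7->C; (5,9):dx=-6,dy=+13->D; (5,10):dx=+7,dy=-4->D; (6,7):dx=-6,dy=-8->C
  (6,8):dx=+1,dy=+1->C; (6,9):dx=-7,dy=+7->D; (6,10):dx=+6,dy=-10->D; (7,8):dx=+7,dy=+9->C
  (7,9):dx=-1,dy=+15->D; (7,10):dx=+12,dy=-2->D; (8,9):dx=-8,dy=+6->D; (8,10):dx=+5,dy=-11->D
  (9,10):dx=+13,dy=-17->D
Step 2: C = 25, D = 20, total pairs = 45.
Step 3: tau = (C - D)/(n(n-1)/2) = (25 - 20)/45 = 0.111111.
Step 4: Exact two-sided p-value (enumerate n! = 3628800 permutations of y under H0): p = 0.727490.
Step 5: alpha = 0.1. fail to reject H0.

tau_b = 0.1111 (C=25, D=20), p = 0.727490, fail to reject H0.


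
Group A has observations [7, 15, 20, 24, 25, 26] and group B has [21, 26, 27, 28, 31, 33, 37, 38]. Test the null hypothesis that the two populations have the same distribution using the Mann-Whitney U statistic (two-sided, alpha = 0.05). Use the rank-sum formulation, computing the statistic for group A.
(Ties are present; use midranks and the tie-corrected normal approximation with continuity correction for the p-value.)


Step 1: Combine and sort all 14 observations; assign midranks.
sorted (value, group): (7,X), (15,X), (20,X), (21,Y), (24,X), (25,X), (26,X), (26,Y), (27,Y), (28,Y), (31,Y), (33,Y), (37,Y), (38,Y)
ranks: 7->1, 15->2, 20->3, 21->4, 24->5, 25->6, 26->7.5, 26->7.5, 27->9, 28->10, 31->11, 33->12, 37->13, 38->14
Step 2: Rank sum for X: R1 = 1 + 2 + 3 + 5 + 6 + 7.5 = 24.5.
Step 3: U_X = R1 - n1(n1+1)/2 = 24.5 - 6*7/2 = 24.5 - 21 = 3.5.
       U_Y = n1*n2 - U_X = 48 - 3.5 = 44.5.
Step 4: Ties are present, so use the tie-corrected normal approximation (with continuity correction) for the p-value.
Step 5: p-value = 0.009743; compare to alpha = 0.05. reject H0.

U_X = 3.5, p = 0.009743, reject H0 at alpha = 0.05.


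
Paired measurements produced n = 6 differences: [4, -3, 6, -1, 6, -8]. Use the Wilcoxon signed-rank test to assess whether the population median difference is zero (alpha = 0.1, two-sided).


Step 1: Drop any zero differences (none here) and take |d_i|.
|d| = [4, 3, 6, 1, 6, 8]
Step 2: Midrank |d_i| (ties get averaged ranks).
ranks: |4|->3, |3|->2, |6|->4.5, |1|->1, |6|->4.5, |8|->6
Step 3: Attach original signs; sum ranks with positive sign and with negative sign.
W+ = 3 + 4.5 + 4.5 = 12
W- = 2 + 1 + 6 = 9
(Check: W+ + W- = 21 should equal n(n+1)/2 = 21.)
Step 4: Test statistic W = min(W+, W-) = 9.
Step 5: Ties in |d|, so use the tie-corrected normal approximation.
        E[W] = n(n+1)/4 = 6*7/4 = 10.5.
        Tie groups: |d|=6 (t=2); sum(t^3 - t) = 6.
        Var[W] = n(n+1)(2n+1)/24 - sum(t^3-t)/48 = 546/24 - 6/48 = 22.625.
        z = (W - E[W]) / sqrt(Var[W]) = (9 - 10.5) / 4.7566 = -0.3154.
        Two-sided p = 2*Phi(z) = 0.752494.
Step 6: alpha = 0.1. fail to reject H0.

W+ = 12, W- = 9, W = min = 9, p = 0.752494, fail to reject H0.


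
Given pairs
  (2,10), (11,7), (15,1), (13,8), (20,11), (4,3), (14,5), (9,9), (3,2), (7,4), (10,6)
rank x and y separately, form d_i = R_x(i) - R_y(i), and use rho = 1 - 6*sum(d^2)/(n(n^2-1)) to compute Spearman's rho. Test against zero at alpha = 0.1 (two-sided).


Step 1: Rank x and y separately (midranks; no ties here).
rank(x): 2->1, 11->7, 15->10, 13->8, 20->11, 4->3, 14->9, 9->5, 3->2, 7->4, 10->6
rank(y): 10->10, 7->7, 1->1, 8->8, 11->11, 3->3, 5->5, 9->9, 2->2, 4->4, 6->6
Step 2: d_i = R_x(i) - R_y(i); compute d_i^2.
  (1-10)^2=81, (7-7)^2=0, (10-1)^2=81, (8-8)^2=0, (11-11)^2=0, (3-3)^2=0, (9-5)^2=16, (5-9)^2=16, (2-2)^2=0, (4-4)^2=0, (6-6)^2=0
sum(d^2) = 194.
Step 3: rho = 1 - 6*194 / (11*(11^2 - 1)) = 1 - 1164/1320 = 0.118182.
Step 4: Under H0, t = rho * sqrt((n-2)/(1-rho^2)) = 0.3570 ~ t(9).
Step 5: Two-sided p-value from the t-distribution with 9 df = 0.729285.
Step 6: alpha = 0.1. fail to reject H0.

rho = 0.1182, p = 0.729285, fail to reject H0 at alpha = 0.1.


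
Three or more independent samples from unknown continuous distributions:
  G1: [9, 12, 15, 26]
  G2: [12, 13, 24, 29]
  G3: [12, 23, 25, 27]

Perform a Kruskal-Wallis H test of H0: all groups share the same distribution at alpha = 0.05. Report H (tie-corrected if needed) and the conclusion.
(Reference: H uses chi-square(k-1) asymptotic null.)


Step 1: Combine all N = 12 observations and assign midranks.
sorted (value, group, rank): (9,G1,1), (12,G1,3), (12,G2,3), (12,G3,3), (13,G2,5), (15,G1,6), (23,G3,7), (24,G2,8), (25,G3,9), (26,G1,10), (27,G3,11), (29,G2,12)
Step 2: Sum ranks within each group.
R_1 = 20 (n_1 = 4)
R_2 = 28 (n_2 = 4)
R_3 = 30 (n_3 = 4)
Step 3: H = 12/(N(N+1)) * sum(R_i^2/n_i) - 3(N+1)
     = 12/(12*13) * (20^2/4 + 28^2/4 + 30^2/4) - 3*13
     = 0.076923 * 521 - 39
     = 1.076923.
Step 4: Ties present; correction factor C = 1 - 24/(12^3 - 12) = 0.986014. Corrected H = 1.076923 / 0.986014 = 1.092199.
Step 5: Under H0, H ~ chi^2(2); p-value = 0.579205.
Step 6: alpha = 0.05. fail to reject H0.

H = 1.0922, df = 2, p = 0.579205, fail to reject H0.


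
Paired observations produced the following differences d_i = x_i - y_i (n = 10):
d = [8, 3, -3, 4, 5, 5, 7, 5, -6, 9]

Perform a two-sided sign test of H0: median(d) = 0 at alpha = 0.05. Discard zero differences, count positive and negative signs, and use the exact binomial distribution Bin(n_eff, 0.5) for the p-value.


Step 1: Discard zero differences. Original n = 10; n_eff = number of nonzero differences = 10.
Nonzero differences (with sign): +8, +3, -3, +4, +5, +5, +7, +5, -6, +9
Step 2: Count signs: positive = 8, negative = 2.
Step 3: Under H0: P(positive) = 0.5, so the number of positives S ~ Bin(10, 0.5).
Step 4: Two-sided exact p-value = sum of Bin(10,0.5) probabilities at or below the observed probability = 0.109375.
Step 5: alpha = 0.05. fail to reject H0.

n_eff = 10, pos = 8, neg = 2, p = 0.109375, fail to reject H0.


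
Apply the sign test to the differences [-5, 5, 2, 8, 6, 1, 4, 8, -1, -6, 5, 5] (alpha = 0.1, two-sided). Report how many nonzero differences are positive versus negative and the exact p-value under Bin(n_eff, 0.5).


Step 1: Discard zero differences. Original n = 12; n_eff = number of nonzero differences = 12.
Nonzero differences (with sign): -5, +5, +2, +8, +6, +1, +4, +8, -1, -6, +5, +5
Step 2: Count signs: positive = 9, negative = 3.
Step 3: Under H0: P(positive) = 0.5, so the number of positives S ~ Bin(12, 0.5).
Step 4: Two-sided exact p-value = sum of Bin(12,0.5) probabilities at or below the observed probability = 0.145996.
Step 5: alpha = 0.1. fail to reject H0.

n_eff = 12, pos = 9, neg = 3, p = 0.145996, fail to reject H0.


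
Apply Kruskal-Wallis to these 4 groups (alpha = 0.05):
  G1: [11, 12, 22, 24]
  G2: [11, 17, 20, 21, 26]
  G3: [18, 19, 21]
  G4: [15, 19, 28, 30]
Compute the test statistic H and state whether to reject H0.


Step 1: Combine all N = 16 observations and assign midranks.
sorted (value, group, rank): (11,G1,1.5), (11,G2,1.5), (12,G1,3), (15,G4,4), (17,G2,5), (18,G3,6), (19,G3,7.5), (19,G4,7.5), (20,G2,9), (21,G2,10.5), (21,G3,10.5), (22,G1,12), (24,G1,13), (26,G2,14), (28,G4,15), (30,G4,16)
Step 2: Sum ranks within each group.
R_1 = 29.5 (n_1 = 4)
R_2 = 40 (n_2 = 5)
R_3 = 24 (n_3 = 3)
R_4 = 42.5 (n_4 = 4)
Step 3: H = 12/(N(N+1)) * sum(R_i^2/n_i) - 3(N+1)
     = 12/(16*17) * (29.5^2/4 + 40^2/5 + 24^2/3 + 42.5^2/4) - 3*17
     = 0.044118 * 1181.12 - 51
     = 1.108456.
Step 4: Ties present; correction factor C = 1 - 18/(16^3 - 16) = 0.995588. Corrected H = 1.108456 / 0.995588 = 1.113368.
Step 5: Under H0, H ~ chi^2(3); p-value = 0.773848.
Step 6: alpha = 0.05. fail to reject H0.

H = 1.1134, df = 3, p = 0.773848, fail to reject H0.


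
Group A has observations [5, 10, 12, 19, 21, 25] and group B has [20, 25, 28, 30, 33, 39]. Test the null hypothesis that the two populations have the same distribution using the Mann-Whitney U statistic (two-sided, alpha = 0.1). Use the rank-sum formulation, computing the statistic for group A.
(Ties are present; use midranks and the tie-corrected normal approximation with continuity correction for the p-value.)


Step 1: Combine and sort all 12 observations; assign midranks.
sorted (value, group): (5,X), (10,X), (12,X), (19,X), (20,Y), (21,X), (25,X), (25,Y), (28,Y), (30,Y), (33,Y), (39,Y)
ranks: 5->1, 10->2, 12->3, 19->4, 20->5, 21->6, 25->7.5, 25->7.5, 28->9, 30->10, 33->11, 39->12
Step 2: Rank sum for X: R1 = 1 + 2 + 3 + 4 + 6 + 7.5 = 23.5.
Step 3: U_X = R1 - n1(n1+1)/2 = 23.5 - 6*7/2 = 23.5 - 21 = 2.5.
       U_Y = n1*n2 - U_X = 36 - 2.5 = 33.5.
Step 4: Ties are present, so use the tie-corrected normal approximation (with continuity correction) for the p-value.
Step 5: p-value = 0.016122; compare to alpha = 0.1. reject H0.

U_X = 2.5, p = 0.016122, reject H0 at alpha = 0.1.


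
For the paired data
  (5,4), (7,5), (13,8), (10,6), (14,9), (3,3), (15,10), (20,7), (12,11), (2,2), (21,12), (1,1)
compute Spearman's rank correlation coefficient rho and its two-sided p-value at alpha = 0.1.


Step 1: Rank x and y separately (midranks; no ties here).
rank(x): 5->4, 7->5, 13->8, 10->6, 14->9, 3->3, 15->10, 20->11, 12->7, 2->2, 21->12, 1->1
rank(y): 4->4, 5->5, 8->8, 6->6, 9->9, 3->3, 10->10, 7->7, 11->11, 2->2, 12->12, 1->1
Step 2: d_i = R_x(i) - R_y(i); compute d_i^2.
  (4-4)^2=0, (5-5)^2=0, (8-8)^2=0, (6-6)^2=0, (9-9)^2=0, (3-3)^2=0, (10-10)^2=0, (11-7)^2=16, (7-11)^2=16, (2-2)^2=0, (12-12)^2=0, (1-1)^2=0
sum(d^2) = 32.
Step 3: rho = 1 - 6*32 / (12*(12^2 - 1)) = 1 - 192/1716 = 0.888112.
Step 4: Under H0, t = rho * sqrt((n-2)/(1-rho^2)) = 6.1103 ~ t(10).
Step 5: Two-sided p-value from the t-distribution with 10 df = 0.000114.
Step 6: alpha = 0.1. reject H0.

rho = 0.8881, p = 0.000114, reject H0 at alpha = 0.1.


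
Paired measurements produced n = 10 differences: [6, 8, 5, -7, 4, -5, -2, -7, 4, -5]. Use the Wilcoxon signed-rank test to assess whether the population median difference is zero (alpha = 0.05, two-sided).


Step 1: Drop any zero differences (none here) and take |d_i|.
|d| = [6, 8, 5, 7, 4, 5, 2, 7, 4, 5]
Step 2: Midrank |d_i| (ties get averaged ranks).
ranks: |6|->7, |8|->10, |5|->5, |7|->8.5, |4|->2.5, |5|->5, |2|->1, |7|->8.5, |4|->2.5, |5|->5
Step 3: Attach original signs; sum ranks with positive sign and with negative sign.
W+ = 7 + 10 + 5 + 2.5 + 2.5 = 27
W- = 8.5 + 5 + 1 + 8.5 + 5 = 28
(Check: W+ + W- = 55 should equal n(n+1)/2 = 55.)
Step 4: Test statistic W = min(W+, W-) = 27.
Step 5: Ties in |d|, so use the tie-corrected normal approximation.
        E[W] = n(n+1)/4 = 10*11/4 = 27.5.
        Tie groups: |d|=4 (t=2), |d|=5 (t=3), |d|=7 (t=2); sum(t^3 - t) = 36.
        Var[W] = n(n+1)(2n+1)/24 - sum(t^3-t)/48 = 2310/24 - 36/48 = 95.5.
        z = (W - E[W]) / sqrt(Var[W]) = (27 - 27.5) / 9.7724 = -0.0512.
        Two-sided p = 2*Phi(z) = 0.959194.
Step 6: alpha = 0.05. fail to reject H0.

W+ = 27, W- = 28, W = min = 27, p = 0.959194, fail to reject H0.


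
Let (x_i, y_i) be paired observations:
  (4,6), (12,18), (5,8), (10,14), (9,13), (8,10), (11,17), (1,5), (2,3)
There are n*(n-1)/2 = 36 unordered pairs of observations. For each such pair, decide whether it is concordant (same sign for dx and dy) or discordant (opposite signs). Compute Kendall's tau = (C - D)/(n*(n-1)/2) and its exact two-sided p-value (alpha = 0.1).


Step 1: Enumerate the 36 unordered pairs (i,j) with i<j and classify each by sign(x_j-x_i) * sign(y_j-y_i).
  (1,2):dx=+8,dy=+12->C; (1,3):dx=+1,dy=+2->C; (1,4):dx=+6,dy=+8->C; (1,5):dx=+5,dy=+7->C
  (1,6):dx=+4,dy=+4->C; (1,7):dx=+7,dy=+11->C; (1,8):dx=-3,dy=-1->C; (1,9):dx=-2,dy=-3->C
  (2,3):dx=-7,dy=-10->C; (2,4):dx=-2,dy=-4->C; (2,5):dx=-3,dy=-5->C; (2,6):dx=-4,dy=-8->C
  (2,7):dx=-1,dy=-1->C; (2,8):dx=-11,dy=-13->C; (2,9):dx=-10,dy=-15->C; (3,4):dx=+5,dy=+6->C
  (3,5):dx=+4,dy=+5->C; (3,6):dx=+3,dy=+2->C; (3,7):dx=+6,dy=+9->C; (3,8):dx=-4,dy=-3->C
  (3,9):dx=-3,dy=-5->C; (4,5):dx=-1,dy=-1->C; (4,6):dx=-2,dy=-4->C; (4,7):dx=+1,dy=+3->C
  (4,8):dx=-9,dy=-9->C; (4,9):dx=-8,dy=-11->C; (5,6):dx=-1,dy=-3->C; (5,7):dx=+2,dy=+4->C
  (5,8):dx=-8,dy=-8->C; (5,9):dx=-7,dy=-10->C; (6,7):dx=+3,dy=+7->C; (6,8):dx=-7,dy=-5->C
  (6,9):dx=-6,dy=-7->C; (7,8):dx=-10,dy=-12->C; (7,9):dx=-9,dy=-14->C; (8,9):dx=+1,dy=-2->D
Step 2: C = 35, D = 1, total pairs = 36.
Step 3: tau = (C - D)/(n(n-1)/2) = (35 - 1)/36 = 0.944444.
Step 4: Exact two-sided p-value (enumerate n! = 362880 permutations of y under H0): p = 0.000050.
Step 5: alpha = 0.1. reject H0.

tau_b = 0.9444 (C=35, D=1), p = 0.000050, reject H0.


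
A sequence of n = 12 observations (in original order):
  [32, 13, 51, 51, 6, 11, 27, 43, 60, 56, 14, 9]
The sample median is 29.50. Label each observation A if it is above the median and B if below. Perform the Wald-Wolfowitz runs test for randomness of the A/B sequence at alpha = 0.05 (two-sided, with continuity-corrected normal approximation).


Step 1: Compute median = 29.50; label A = above, B = below.
Labels in order: ABAABBBAAABB  (n_A = 6, n_B = 6)
Step 2: Count runs R = 6.
Step 3: Under H0 (random ordering), E[R] = 2*n_A*n_B/(n_A+n_B) + 1 = 2*6*6/12 + 1 = 7.0000.
        Var[R] = 2*n_A*n_B*(2*n_A*n_B - n_A - n_B) / ((n_A+n_B)^2 * (n_A+n_B-1)) = 4320/1584 = 2.7273.
        SD[R] = 1.6514.
Step 4: Continuity-corrected z = (R + 0.5 - E[R]) / SD[R] = (6 + 0.5 - 7.0000) / 1.6514 = -0.3028.
Step 5: Two-sided p-value via normal approximation = 2*(1 - Phi(|z|)) = 0.762069.
Step 6: alpha = 0.05. fail to reject H0.

R = 6, z = -0.3028, p = 0.762069, fail to reject H0.


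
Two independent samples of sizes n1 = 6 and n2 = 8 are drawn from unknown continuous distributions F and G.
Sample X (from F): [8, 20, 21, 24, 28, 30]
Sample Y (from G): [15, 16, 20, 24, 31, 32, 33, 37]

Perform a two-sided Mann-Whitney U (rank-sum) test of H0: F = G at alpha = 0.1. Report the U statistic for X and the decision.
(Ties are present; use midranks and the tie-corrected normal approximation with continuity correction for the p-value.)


Step 1: Combine and sort all 14 observations; assign midranks.
sorted (value, group): (8,X), (15,Y), (16,Y), (20,X), (20,Y), (21,X), (24,X), (24,Y), (28,X), (30,X), (31,Y), (32,Y), (33,Y), (37,Y)
ranks: 8->1, 15->2, 16->3, 20->4.5, 20->4.5, 21->6, 24->7.5, 24->7.5, 28->9, 30->10, 31->11, 32->12, 33->13, 37->14
Step 2: Rank sum for X: R1 = 1 + 4.5 + 6 + 7.5 + 9 + 10 = 38.
Step 3: U_X = R1 - n1(n1+1)/2 = 38 - 6*7/2 = 38 - 21 = 17.
       U_Y = n1*n2 - U_X = 48 - 17 = 31.
Step 4: Ties are present, so use the tie-corrected normal approximation (with continuity correction) for the p-value.
Step 5: p-value = 0.400350; compare to alpha = 0.1. fail to reject H0.

U_X = 17, p = 0.400350, fail to reject H0 at alpha = 0.1.


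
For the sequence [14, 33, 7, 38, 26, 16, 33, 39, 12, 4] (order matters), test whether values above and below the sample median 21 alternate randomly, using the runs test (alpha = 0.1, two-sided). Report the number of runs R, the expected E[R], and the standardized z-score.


Step 1: Compute median = 21; label A = above, B = below.
Labels in order: BABAABAABB  (n_A = 5, n_B = 5)
Step 2: Count runs R = 7.
Step 3: Under H0 (random ordering), E[R] = 2*n_A*n_B/(n_A+n_B) + 1 = 2*5*5/10 + 1 = 6.0000.
        Var[R] = 2*n_A*n_B*(2*n_A*n_B - n_A - n_B) / ((n_A+n_B)^2 * (n_A+n_B-1)) = 2000/900 = 2.2222.
        SD[R] = 1.4907.
Step 4: Continuity-corrected z = (R - 0.5 - E[R]) / SD[R] = (7 - 0.5 - 6.0000) / 1.4907 = 0.3354.
Step 5: Two-sided p-value via normal approximation = 2*(1 - Phi(|z|)) = 0.737316.
Step 6: alpha = 0.1. fail to reject H0.

R = 7, z = 0.3354, p = 0.737316, fail to reject H0.


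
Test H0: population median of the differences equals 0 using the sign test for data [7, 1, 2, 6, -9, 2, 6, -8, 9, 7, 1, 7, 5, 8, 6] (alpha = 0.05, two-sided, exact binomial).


Step 1: Discard zero differences. Original n = 15; n_eff = number of nonzero differences = 15.
Nonzero differences (with sign): +7, +1, +2, +6, -9, +2, +6, -8, +9, +7, +1, +7, +5, +8, +6
Step 2: Count signs: positive = 13, negative = 2.
Step 3: Under H0: P(positive) = 0.5, so the number of positives S ~ Bin(15, 0.5).
Step 4: Two-sided exact p-value = sum of Bin(15,0.5) probabilities at or below the observed probability = 0.007385.
Step 5: alpha = 0.05. reject H0.

n_eff = 15, pos = 13, neg = 2, p = 0.007385, reject H0.


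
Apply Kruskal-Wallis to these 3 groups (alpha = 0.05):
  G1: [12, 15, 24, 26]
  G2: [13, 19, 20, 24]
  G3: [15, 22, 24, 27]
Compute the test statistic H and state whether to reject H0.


Step 1: Combine all N = 12 observations and assign midranks.
sorted (value, group, rank): (12,G1,1), (13,G2,2), (15,G1,3.5), (15,G3,3.5), (19,G2,5), (20,G2,6), (22,G3,7), (24,G1,9), (24,G2,9), (24,G3,9), (26,G1,11), (27,G3,12)
Step 2: Sum ranks within each group.
R_1 = 24.5 (n_1 = 4)
R_2 = 22 (n_2 = 4)
R_3 = 31.5 (n_3 = 4)
Step 3: H = 12/(N(N+1)) * sum(R_i^2/n_i) - 3(N+1)
     = 12/(12*13) * (24.5^2/4 + 22^2/4 + 31.5^2/4) - 3*13
     = 0.076923 * 519.125 - 39
     = 0.932692.
Step 4: Ties present; correction factor C = 1 - 30/(12^3 - 12) = 0.982517. Corrected H = 0.932692 / 0.982517 = 0.949288.
Step 5: Under H0, H ~ chi^2(2); p-value = 0.622106.
Step 6: alpha = 0.05. fail to reject H0.

H = 0.9493, df = 2, p = 0.622106, fail to reject H0.


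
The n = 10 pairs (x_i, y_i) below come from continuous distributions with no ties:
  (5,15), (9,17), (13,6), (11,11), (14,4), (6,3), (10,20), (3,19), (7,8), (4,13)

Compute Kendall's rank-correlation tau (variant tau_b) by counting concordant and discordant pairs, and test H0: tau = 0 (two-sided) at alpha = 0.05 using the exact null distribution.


Step 1: Enumerate the 45 unordered pairs (i,j) with i<j and classify each by sign(x_j-x_i) * sign(y_j-y_i).
  (1,2):dx=+4,dy=+2->C; (1,3):dx=+8,dy=-9->D; (1,4):dx=+6,dy=-4->D; (1,5):dx=+9,dy=-11->D
  (1,6):dx=+1,dy=-12->D; (1,7):dx=+5,dy=+5->C; (1,8):dx=-2,dy=+4->D; (1,9):dx=+2,dy=-7->D
  (1,10):dx=-1,dy=-2->C; (2,3):dx=+4,dy=-11->D; (2,4):dx=+2,dy=-6->D; (2,5):dx=+5,dy=-13->D
  (2,6):dx=-3,dy=-14->C; (2,7):dx=+1,dy=+3->C; (2,8):dx=-6,dy=+2->D; (2,9):dx=-2,dy=-9->C
  (2,10):dx=-5,dy=-4->C; (3,4):dx=-2,dy=+5->D; (3,5):dx=+1,dy=-2->D; (3,6):dx=-7,dy=-3->C
  (3,7):dx=-3,dy=+14->D; (3,8):dx=-10,dy=+13->D; (3,9):dx=-6,dy=+2->D; (3,10):dx=-9,dy=+7->D
  (4,5):dx=+3,dy=-7->D; (4,6):dx=-5,dy=-8->C; (4,7):dx=-1,dy=+9->D; (4,8):dx=-8,dy=+8->D
  (4,9):dx=-4,dy=-3->C; (4,10):dx=-7,dy=+2->D; (5,6):dx=-8,dy=-1->C; (5,7):dx=-4,dy=+16->D
  (5,8):dx=-11,dy=+15->D; (5,9):dx=-7,dy=+4->D; (5,10):dx=-10,dy=+9->D; (6,7):dx=+4,dy=+17->C
  (6,8):dx=-3,dy=+16->D; (6,9):dx=+1,dy=+5->C; (6,10):dx=-2,dy=+10->D; (7,8):dx=-7,dy=-1->C
  (7,9):dx=-3,dy=-12->C; (7,10):dx=-6,dy=-7->C; (8,9):dx=+4,dy=-11->D; (8,10):dx=+1,dy=-6->D
  (9,10):dx=-3,dy=+5->D
Step 2: C = 16, D = 29, total pairs = 45.
Step 3: tau = (C - D)/(n(n-1)/2) = (16 - 29)/45 = -0.288889.
Step 4: Exact two-sided p-value (enumerate n! = 3628800 permutations of y under H0): p = 0.291248.
Step 5: alpha = 0.05. fail to reject H0.

tau_b = -0.2889 (C=16, D=29), p = 0.291248, fail to reject H0.


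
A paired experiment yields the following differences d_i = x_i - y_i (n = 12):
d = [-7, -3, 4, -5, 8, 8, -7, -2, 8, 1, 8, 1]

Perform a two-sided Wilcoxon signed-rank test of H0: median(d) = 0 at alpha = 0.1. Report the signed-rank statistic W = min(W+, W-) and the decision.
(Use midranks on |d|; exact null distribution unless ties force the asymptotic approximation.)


Step 1: Drop any zero differences (none here) and take |d_i|.
|d| = [7, 3, 4, 5, 8, 8, 7, 2, 8, 1, 8, 1]
Step 2: Midrank |d_i| (ties get averaged ranks).
ranks: |7|->7.5, |3|->4, |4|->5, |5|->6, |8|->10.5, |8|->10.5, |7|->7.5, |2|->3, |8|->10.5, |1|->1.5, |8|->10.5, |1|->1.5
Step 3: Attach original signs; sum ranks with positive sign and with negative sign.
W+ = 5 + 10.5 + 10.5 + 10.5 + 1.5 + 10.5 + 1.5 = 50
W- = 7.5 + 4 + 6 + 7.5 + 3 = 28
(Check: W+ + W- = 78 should equal n(n+1)/2 = 78.)
Step 4: Test statistic W = min(W+, W-) = 28.
Step 5: Ties in |d|, so use the tie-corrected normal approximation.
        E[W] = n(n+1)/4 = 12*13/4 = 39.
        Tie groups: |d|=1 (t=2), |d|=7 (t=2), |d|=8 (t=4); sum(t^3 - t) = 72.
        Var[W] = n(n+1)(2n+1)/24 - sum(t^3-t)/48 = 3900/24 - 72/48 = 161.
        z = (W - E[W]) / sqrt(Var[W]) = (28 - 39) / 12.6886 = -0.8669.
        Two-sided p = 2*Phi(z) = 0.385985.
Step 6: alpha = 0.1. fail to reject H0.

W+ = 50, W- = 28, W = min = 28, p = 0.385985, fail to reject H0.


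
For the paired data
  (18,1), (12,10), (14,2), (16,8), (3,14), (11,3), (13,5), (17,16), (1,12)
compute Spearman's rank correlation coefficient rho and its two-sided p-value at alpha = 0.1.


Step 1: Rank x and y separately (midranks; no ties here).
rank(x): 18->9, 12->4, 14->6, 16->7, 3->2, 11->3, 13->5, 17->8, 1->1
rank(y): 1->1, 10->6, 2->2, 8->5, 14->8, 3->3, 5->4, 16->9, 12->7
Step 2: d_i = R_x(i) - R_y(i); compute d_i^2.
  (9-1)^2=64, (4-6)^2=4, (6-2)^2=16, (7-5)^2=4, (2-8)^2=36, (3-3)^2=0, (5-4)^2=1, (8-9)^2=1, (1-7)^2=36
sum(d^2) = 162.
Step 3: rho = 1 - 6*162 / (9*(9^2 - 1)) = 1 - 972/720 = -0.350000.
Step 4: Under H0, t = rho * sqrt((n-2)/(1-rho^2)) = -0.9885 ~ t(7).
Step 5: Two-sided p-value from the t-distribution with 7 df = 0.355820.
Step 6: alpha = 0.1. fail to reject H0.

rho = -0.3500, p = 0.355820, fail to reject H0 at alpha = 0.1.


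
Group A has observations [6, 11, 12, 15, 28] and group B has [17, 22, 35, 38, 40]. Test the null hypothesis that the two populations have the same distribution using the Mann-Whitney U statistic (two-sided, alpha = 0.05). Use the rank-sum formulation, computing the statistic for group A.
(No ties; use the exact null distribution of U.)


Step 1: Combine and sort all 10 observations; assign midranks.
sorted (value, group): (6,X), (11,X), (12,X), (15,X), (17,Y), (22,Y), (28,X), (35,Y), (38,Y), (40,Y)
ranks: 6->1, 11->2, 12->3, 15->4, 17->5, 22->6, 28->7, 35->8, 38->9, 40->10
Step 2: Rank sum for X: R1 = 1 + 2 + 3 + 4 + 7 = 17.
Step 3: U_X = R1 - n1(n1+1)/2 = 17 - 5*6/2 = 17 - 15 = 2.
       U_Y = n1*n2 - U_X = 25 - 2 = 23.
Step 4: No ties, so the exact null distribution of U (based on enumerating the C(10,5) = 252 equally likely rank assignments) gives the two-sided p-value.
Step 5: p-value = 0.031746; compare to alpha = 0.05. reject H0.

U_X = 2, p = 0.031746, reject H0 at alpha = 0.05.


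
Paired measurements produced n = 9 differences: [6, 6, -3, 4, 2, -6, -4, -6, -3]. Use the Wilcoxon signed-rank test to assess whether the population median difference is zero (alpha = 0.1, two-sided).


Step 1: Drop any zero differences (none here) and take |d_i|.
|d| = [6, 6, 3, 4, 2, 6, 4, 6, 3]
Step 2: Midrank |d_i| (ties get averaged ranks).
ranks: |6|->7.5, |6|->7.5, |3|->2.5, |4|->4.5, |2|->1, |6|->7.5, |4|->4.5, |6|->7.5, |3|->2.5
Step 3: Attach original signs; sum ranks with positive sign and with negative sign.
W+ = 7.5 + 7.5 + 4.5 + 1 = 20.5
W- = 2.5 + 7.5 + 4.5 + 7.5 + 2.5 = 24.5
(Check: W+ + W- = 45 should equal n(n+1)/2 = 45.)
Step 4: Test statistic W = min(W+, W-) = 20.5.
Step 5: Ties in |d|, so use the tie-corrected normal approximation.
        E[W] = n(n+1)/4 = 9*10/4 = 22.5.
        Tie groups: |d|=3 (t=2), |d|=4 (t=2), |d|=6 (t=4); sum(t^3 - t) = 72.
        Var[W] = n(n+1)(2n+1)/24 - sum(t^3-t)/48 = 1710/24 - 72/48 = 69.75.
        z = (W - E[W]) / sqrt(Var[W]) = (20.5 - 22.5) / 8.3516 = -0.2395.
        Two-sided p = 2*Phi(z) = 0.810738.
Step 6: alpha = 0.1. fail to reject H0.

W+ = 20.5, W- = 24.5, W = min = 20.5, p = 0.810738, fail to reject H0.
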